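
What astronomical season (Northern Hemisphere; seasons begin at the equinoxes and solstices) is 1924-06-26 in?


Date: June 26
Astronomical Summer (approx.; exact equinox/solstice day varies by year): June 21 to September 21
June 26 falls within the Summer window

Summer


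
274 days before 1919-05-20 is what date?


Start: 1919-05-20, subtract 274 days
Back 20 days from May 20 reaches April 30, 1919 -> 254 left
April 1919 has 30 days -> back to March 31, 1919 -> 224 left
March 1919 has 31 days -> back to February 28, 1919 -> 193 left
February 1919 has 28 days -> back to January 31, 1919 -> 165 left
January 1919 has 31 days -> back to December 31, 1918 -> 134 left
December 1918 has 31 days -> back to November 30, 1918 -> 103 left
November 1918 has 30 days -> back to October 31, 1918 -> 73 left
October 1918 has 31 days -> back to September 30, 1918 -> 42 left
September 1918 has 30 days -> back to August 31, 1918 -> 12 left
August 1918: 31 - 12 = 19 -> lands on August 19

Result: 1918-08-19


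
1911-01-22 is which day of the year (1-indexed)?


Date: January 22, 1911
No months before January
Plus 22 days in January

Day of year: 22


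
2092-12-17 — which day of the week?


Date: December 17, 2092
Anchor: Jan 1, 2092. With p = 2092 - 1 = 2091: (p + p//4 - p//100 + p//400) mod 7 = (2091 + 522 - 20 + 5) mod 7 = 2598 mod 7 = 1 -> Tuesday (Mon=0 ... Sun=6)
Days before December (Jan-Nov): 335; offset = 335 + 17 - 1 = 351
Weekday index = (1 + 351) mod 7 = 2

Day of the week: Wednesday


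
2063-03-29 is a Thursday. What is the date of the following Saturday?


Current: Thursday
Target: Saturday
Days ahead: 2

Next Saturday: 2063-03-31


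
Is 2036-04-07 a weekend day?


Anchor: Jan 1, 2036. With p = 2036 - 1 = 2035: (p + p//4 - p//100 + p//400) mod 7 = (2035 + 508 - 20 + 5) mod 7 = 2528 mod 7 = 1 -> Tuesday (Mon=0 ... Sun=6)
Day of year: 98; offset = 97
Weekday index = (1 + 97) mod 7 = 0 -> Monday
Weekend days: Saturday, Sunday

No


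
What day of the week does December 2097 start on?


Target: December 1, 2097
Anchor: Jan 1, 2097. With p = 2097 - 1 = 2096: (p + p//4 - p//100 + p//400) mod 7 = (2096 + 524 - 20 + 5) mod 7 = 2605 mod 7 = 1 -> Tuesday (Mon=0 ... Sun=6)
Days before December (Jan-Nov): 334 days
Weekday index = (1 + 334) mod 7 = 6

Sunday


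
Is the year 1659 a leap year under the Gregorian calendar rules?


Gregorian leap year rule: divisible by 4, but not by 100, unless also by 400.
1659 is not divisible by 4 -> not a leap year

No


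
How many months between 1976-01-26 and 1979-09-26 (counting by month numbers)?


From January 1976 to September 1979
3 years * 12 = 36 months, plus 8 months = 44

44 months


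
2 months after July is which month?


July is month 7
7 + 2 = 9

September


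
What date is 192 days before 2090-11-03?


Start: 2090-11-03, subtract 192 days
Back 3 days from November 3 reaches October 31, 2090 -> 189 left
October 2090 has 31 days -> back to September 30, 2090 -> 158 left
September 2090 has 30 days -> back to August 31, 2090 -> 128 left
August 2090 has 31 days -> back to July 31, 2090 -> 97 left
July 2090 has 31 days -> back to June 30, 2090 -> 66 left
June 2090 has 30 days -> back to May 31, 2090 -> 36 left
May 2090 has 31 days -> back to April 30, 2090 -> 5 left
April 2090: 30 - 5 = 25 -> lands on April 25

Result: 2090-04-25


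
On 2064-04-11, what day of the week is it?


Date: April 11, 2064
Anchor: Jan 1, 2064. With p = 2064 - 1 = 2063: (p + p//4 - p//100 + p//400) mod 7 = (2063 + 515 - 20 + 5) mod 7 = 2563 mod 7 = 1 -> Tuesday (Mon=0 ... Sun=6)
Days before April (Jan-Mar): 91; offset = 91 + 11 - 1 = 101
Weekday index = (1 + 101) mod 7 = 4

Day of the week: Friday


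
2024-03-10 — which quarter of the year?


Month: March (month 3)
Q1: Jan-Mar, Q2: Apr-Jun, Q3: Jul-Sep, Q4: Oct-Dec

Q1


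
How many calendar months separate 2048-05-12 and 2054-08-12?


From May 2048 to August 2054
6 years * 12 = 72 months, plus 3 months = 75

75 months


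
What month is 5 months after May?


May is month 5
5 + 5 = 10

October


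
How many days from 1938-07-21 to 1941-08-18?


From 1938-07-21 to 1941-08-18
1938-07-21: days before July = 31 + 28 + 31 + 30 + 31 + 30 = 181 (1938 is not a leap year); day of year = 181 + 21 = 202
1941-08-18: days before August = 31 + 28 + 31 + 30 + 31 + 30 + 31 = 212 (1941 is not a leap year); day of year = 212 + 18 = 230
Rest of 1938: 365 - 202 = 163
Full years 1939 (365), 1940 (366): 731
Total = 163 + 731 + 230 = 1124

1124 days


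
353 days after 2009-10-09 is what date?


Start: 2009-10-09, add 353 days
October 2009 has 31 days: 31 - 9 = 22 days to October 31 -> 331 left
November 2009 has 30 days -> 301 left
December 2009 has 31 days -> 270 left
January 2010 has 31 days -> 239 left
February 2010 has 28 days -> 211 left
March 2010 has 31 days -> 180 left
April 2010 has 30 days -> 150 left
May 2010 has 31 days -> 119 left
June 2010 has 30 days -> 89 left
July 2010 has 31 days -> 58 left
August 2010 has 31 days -> 27 left
September 2010: 27 <= 30 -> lands on September 27

Result: 2010-09-27


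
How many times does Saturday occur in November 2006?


November 2006 has 30 days
Anchor: Jan 1, 2006. With p = 2006 - 1 = 2005: (p + p//4 - p//100 + p//400) mod 7 = (2005 + 501 - 20 + 5) mod 7 = 2491 mod 7 = 6 -> Sunday (Mon=0 ... Sun=6)
Days before November (Jan-Oct): 304; November 1 index = (6 + 304) mod 7 = 2 -> Wednesday
First Saturday is November 4
Saturdays: 4, 11, 18, 25

4 Saturdays


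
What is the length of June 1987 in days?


June 1987

30 days


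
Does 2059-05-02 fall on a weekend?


Anchor: Jan 1, 2059. With p = 2059 - 1 = 2058: (p + p//4 - p//100 + p//400) mod 7 = (2058 + 514 - 20 + 5) mod 7 = 2557 mod 7 = 2 -> Wednesday (Mon=0 ... Sun=6)
Day of year: 122; offset = 121
Weekday index = (2 + 121) mod 7 = 4 -> Friday
Weekend days: Saturday, Sunday

No


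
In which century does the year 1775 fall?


Century = (year - 1) // 100 + 1
= (1775 - 1) // 100 + 1
= 1774 // 100 + 1
= 17 + 1

18th century


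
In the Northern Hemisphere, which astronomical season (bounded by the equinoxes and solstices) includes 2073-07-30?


Date: July 30
Astronomical Summer (approx.; exact equinox/solstice day varies by year): June 21 to September 21
July 30 falls within the Summer window

Summer


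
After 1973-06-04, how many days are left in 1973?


Day of year: 155 of 365
Remaining = 365 - 155

210 days


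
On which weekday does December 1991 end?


December 1991 has 31 days
Anchor: Jan 1, 1991. With p = 1991 - 1 = 1990: (p + p//4 - p//100 + p//400) mod 7 = (1990 + 497 - 19 + 4) mod 7 = 2472 mod 7 = 1 -> Tuesday (Mon=0 ... Sun=6)
Days before December (Jan-Nov): 334; December 1 index = (1 + 334) mod 7 = 6 -> Sunday
Last day offset: 31 - 1 = 30 days
Weekday index = (6 + 30) mod 7 = 1

Tuesday, December 31


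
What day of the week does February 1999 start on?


Target: February 1, 1999
Anchor: Jan 1, 1999. With p = 1999 - 1 = 1998: (p + p//4 - p//100 + p//400) mod 7 = (1998 + 499 - 19 + 4) mod 7 = 2482 mod 7 = 4 -> Friday (Mon=0 ... Sun=6)
Days before February (Jan): 31 days
Weekday index = (4 + 31) mod 7 = 0

Monday


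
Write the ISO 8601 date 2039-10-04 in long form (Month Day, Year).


ISO 2039-10-04 parses as year=2039, month=10, day=04
Month 10 -> October

October 4, 2039


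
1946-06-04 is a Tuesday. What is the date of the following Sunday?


Current: Tuesday
Target: Sunday
Days ahead: 5

Next Sunday: 1946-06-09


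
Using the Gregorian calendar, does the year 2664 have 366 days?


Gregorian leap year rule: divisible by 4, but not by 100, unless also by 400.
2664 is divisible by 4 but not 100 -> leap year

Yes


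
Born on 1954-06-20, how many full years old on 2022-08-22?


Birth: 1954-06-20
Reference: 2022-08-22
Year difference: 2022 - 1954 = 68

68 years old


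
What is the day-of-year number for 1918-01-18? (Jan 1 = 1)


Date: January 18, 1918
No months before January
Plus 18 days in January

Day of year: 18


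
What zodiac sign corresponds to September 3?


Date: September 3
Conventional tropical zodiac dates: Virgo from August 23 onward; Libra starts September 23
September 3 falls within the Virgo range

Virgo


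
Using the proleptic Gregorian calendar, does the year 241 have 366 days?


Gregorian leap year rule: divisible by 4, but not by 100, unless also by 400.
241 is not divisible by 4 -> not a leap year

No


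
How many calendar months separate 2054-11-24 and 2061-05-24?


From November 2054 to May 2061
7 years * 12 = 84 months, minus 6 months = 78

78 months


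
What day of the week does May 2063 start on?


Target: May 1, 2063
Anchor: Jan 1, 2063. With p = 2063 - 1 = 2062: (p + p//4 - p//100 + p//400) mod 7 = (2062 + 515 - 20 + 5) mod 7 = 2562 mod 7 = 0 -> Monday (Mon=0 ... Sun=6)
Days before May (Jan-Apr): 120 days
Weekday index = (0 + 120) mod 7 = 1

Tuesday


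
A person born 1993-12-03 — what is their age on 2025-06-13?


Birth: 1993-12-03
Reference: 2025-06-13
Year difference: 2025 - 1993 = 32
Birthday not yet reached in 2025, subtract 1

31 years old


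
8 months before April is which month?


April is month 4
4 - 8 = -4; wrap: -4 + 12 = 8

August


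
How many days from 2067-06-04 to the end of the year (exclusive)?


Day of year: 155 of 365
Remaining = 365 - 155

210 days


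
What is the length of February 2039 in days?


February 2039 (leap year: no)

28 days


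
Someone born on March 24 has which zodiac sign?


Date: March 24
Conventional tropical zodiac dates: Aries from March 21 onward; Taurus starts April 20
March 24 falls within the Aries range

Aries


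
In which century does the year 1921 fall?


Century = (year - 1) // 100 + 1
= (1921 - 1) // 100 + 1
= 1920 // 100 + 1
= 19 + 1

20th century


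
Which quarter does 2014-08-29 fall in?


Month: August (month 8)
Q1: Jan-Mar, Q2: Apr-Jun, Q3: Jul-Sep, Q4: Oct-Dec

Q3


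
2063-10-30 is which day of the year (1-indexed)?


Date: October 30, 2063
Days in months 1 through 9: 273
Plus 30 days in October

Day of year: 303


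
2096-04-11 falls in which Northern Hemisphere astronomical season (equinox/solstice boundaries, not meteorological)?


Date: April 11
Astronomical Spring (approx.; exact equinox/solstice day varies by year): March 20 to June 20
April 11 falls within the Spring window

Spring


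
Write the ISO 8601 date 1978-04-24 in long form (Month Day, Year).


ISO 1978-04-24 parses as year=1978, month=04, day=24
Month 4 -> April

April 24, 1978


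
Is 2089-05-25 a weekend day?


Anchor: Jan 1, 2089. With p = 2089 - 1 = 2088: (p + p//4 - p//100 + p//400) mod 7 = (2088 + 522 - 20 + 5) mod 7 = 2595 mod 7 = 5 -> Saturday (Mon=0 ... Sun=6)
Day of year: 145; offset = 144
Weekday index = (5 + 144) mod 7 = 2 -> Wednesday
Weekend days: Saturday, Sunday

No


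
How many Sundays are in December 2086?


December 2086 has 31 days
Anchor: Jan 1, 2086. With p = 2086 - 1 = 2085: (p + p//4 - p//100 + p//400) mod 7 = (2085 + 521 - 20 + 5) mod 7 = 2591 mod 7 = 1 -> Tuesday (Mon=0 ... Sun=6)
Days before December (Jan-Nov): 334; December 1 index = (1 + 334) mod 7 = 6 -> Sunday
First Sunday is December 1
Sundays: 1, 8, 15, 22, 29

5 Sundays


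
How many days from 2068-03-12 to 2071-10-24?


From 2068-03-12 to 2071-10-24
2068-03-12: days before March = 31 + 29 = 60 (2068 is a leap year); day of year = 60 + 12 = 72
2071-10-24: days before October = 31 + 28 + 31 + 30 + 31 + 30 + 31 + 31 + 30 = 273 (2071 is not a leap year); day of year = 273 + 24 = 297
Rest of 2068: 366 - 72 = 294
Full years 2069 (365), 2070 (365): 730
Total = 294 + 730 + 297 = 1321

1321 days


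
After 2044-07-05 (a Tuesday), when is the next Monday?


Current: Tuesday
Target: Monday
Days ahead: 6

Next Monday: 2044-07-11


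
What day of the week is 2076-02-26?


Date: February 26, 2076
Anchor: Jan 1, 2076. With p = 2076 - 1 = 2075: (p + p//4 - p//100 + p//400) mod 7 = (2075 + 518 - 20 + 5) mod 7 = 2578 mod 7 = 2 -> Wednesday (Mon=0 ... Sun=6)
Days before February (Jan): 31; offset = 31 + 26 - 1 = 56
Weekday index = (2 + 56) mod 7 = 2

Day of the week: Wednesday


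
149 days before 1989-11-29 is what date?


Start: 1989-11-29, subtract 149 days
Back 29 days from November 29 reaches October 31, 1989 -> 120 left
October 1989 has 31 days -> back to September 30, 1989 -> 89 left
September 1989 has 30 days -> back to August 31, 1989 -> 59 left
August 1989 has 31 days -> back to July 31, 1989 -> 28 left
July 1989: 31 - 28 = 3 -> lands on July 3

Result: 1989-07-03


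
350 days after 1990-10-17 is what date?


Start: 1990-10-17, add 350 days
October 1990 has 31 days: 31 - 17 = 14 days to October 31 -> 336 left
November 1990 has 30 days -> 306 left
December 1990 has 31 days -> 275 left
January 1991 has 31 days -> 244 left
February 1991 has 28 days -> 216 left
March 1991 has 31 days -> 185 left
April 1991 has 30 days -> 155 left
May 1991 has 31 days -> 124 left
June 1991 has 30 days -> 94 left
July 1991 has 31 days -> 63 left
August 1991 has 31 days -> 32 left
September 1991 has 30 days -> 2 left
October 1991: 2 <= 31 -> lands on October 2

Result: 1991-10-02


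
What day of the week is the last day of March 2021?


March 2021 has 31 days
Anchor: Jan 1, 2021. With p = 2021 - 1 = 2020: (p + p//4 - p//100 + p//400) mod 7 = (2020 + 505 - 20 + 5) mod 7 = 2510 mod 7 = 4 -> Friday (Mon=0 ... Sun=6)
Days before March (Jan-Feb): 59; March 1 index = (4 + 59) mod 7 = 0 -> Monday
Last day offset: 31 - 1 = 30 days
Weekday index = (0 + 30) mod 7 = 2

Wednesday, March 31


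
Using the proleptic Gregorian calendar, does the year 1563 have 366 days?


Gregorian leap year rule: divisible by 4, but not by 100, unless also by 400.
1563 is not divisible by 4 -> not a leap year

No


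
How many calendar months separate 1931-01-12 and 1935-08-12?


From January 1931 to August 1935
4 years * 12 = 48 months, plus 7 months = 55

55 months


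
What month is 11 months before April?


April is month 4
4 - 11 = -7; wrap: -7 + 12 = 5

May


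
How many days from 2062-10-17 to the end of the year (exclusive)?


Day of year: 290 of 365
Remaining = 365 - 290

75 days


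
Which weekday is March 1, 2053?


Target: March 1, 2053
Anchor: Jan 1, 2053. With p = 2053 - 1 = 2052: (p + p//4 - p//100 + p//400) mod 7 = (2052 + 513 - 20 + 5) mod 7 = 2550 mod 7 = 2 -> Wednesday (Mon=0 ... Sun=6)
Days before March (Jan-Feb): 59 days
Weekday index = (2 + 59) mod 7 = 5

Saturday


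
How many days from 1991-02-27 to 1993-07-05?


From 1991-02-27 to 1993-07-05
1991-02-27: days before February = 31; day of year = 31 + 27 = 58
1993-07-05: days before July = 31 + 28 + 31 + 30 + 31 + 30 = 181 (1993 is not a leap year); day of year = 181 + 5 = 186
Rest of 1991: 365 - 58 = 307
Full years 1992 (366): 366
Total = 307 + 366 + 186 = 859

859 days


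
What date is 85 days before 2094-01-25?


Start: 2094-01-25, subtract 85 days
Back 25 days from January 25 reaches December 31, 2093 -> 60 left
December 2093 has 31 days -> back to November 30, 2093 -> 29 left
November 2093: 30 - 29 = 1 -> lands on November 1

Result: 2093-11-01


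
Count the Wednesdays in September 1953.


September 1953 has 30 days
Anchor: Jan 1, 1953. With p = 1953 - 1 = 1952: (p + p//4 - p//100 + p//400) mod 7 = (1952 + 488 - 19 + 4) mod 7 = 2425 mod 7 = 3 -> Thursday (Mon=0 ... Sun=6)
Days before September (Jan-Aug): 243; September 1 index = (3 + 243) mod 7 = 1 -> Tuesday
First Wednesday is September 2
Wednesdays: 2, 9, 16, 23, 30

5 Wednesdays


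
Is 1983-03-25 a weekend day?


Anchor: Jan 1, 1983. With p = 1983 - 1 = 1982: (p + p//4 - p//100 + p//400) mod 7 = (1982 + 495 - 19 + 4) mod 7 = 2462 mod 7 = 5 -> Saturday (Mon=0 ... Sun=6)
Day of year: 84; offset = 83
Weekday index = (5 + 83) mod 7 = 4 -> Friday
Weekend days: Saturday, Sunday

No


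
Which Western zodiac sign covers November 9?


Date: November 9
Conventional tropical zodiac dates: Scorpio from October 23 onward; Sagittarius starts November 22
November 9 falls within the Scorpio range

Scorpio


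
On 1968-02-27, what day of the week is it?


Date: February 27, 1968
Anchor: Jan 1, 1968. With p = 1968 - 1 = 1967: (p + p//4 - p//100 + p//400) mod 7 = (1967 + 491 - 19 + 4) mod 7 = 2443 mod 7 = 0 -> Monday (Mon=0 ... Sun=6)
Days before February (Jan): 31; offset = 31 + 27 - 1 = 57
Weekday index = (0 + 57) mod 7 = 1

Day of the week: Tuesday


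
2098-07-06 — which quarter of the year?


Month: July (month 7)
Q1: Jan-Mar, Q2: Apr-Jun, Q3: Jul-Sep, Q4: Oct-Dec

Q3


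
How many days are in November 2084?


November 2084

30 days


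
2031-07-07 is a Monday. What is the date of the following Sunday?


Current: Monday
Target: Sunday
Days ahead: 6

Next Sunday: 2031-07-13


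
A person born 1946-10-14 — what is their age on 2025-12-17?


Birth: 1946-10-14
Reference: 2025-12-17
Year difference: 2025 - 1946 = 79

79 years old


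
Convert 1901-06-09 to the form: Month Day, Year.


ISO 1901-06-09 parses as year=1901, month=06, day=09
Month 6 -> June

June 9, 1901


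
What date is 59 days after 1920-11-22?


Start: 1920-11-22, add 59 days
November 1920 has 30 days: 30 - 22 = 8 days to November 30 -> 51 left
December 1920 has 31 days -> 20 left
January 1921: 20 <= 31 -> lands on January 20

Result: 1921-01-20


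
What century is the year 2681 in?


Century = (year - 1) // 100 + 1
= (2681 - 1) // 100 + 1
= 2680 // 100 + 1
= 26 + 1

27th century


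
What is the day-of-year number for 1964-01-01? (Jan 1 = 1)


Date: January 1, 1964
No months before January
Plus 1 days in January

Day of year: 1


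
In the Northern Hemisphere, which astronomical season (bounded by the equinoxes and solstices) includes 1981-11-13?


Date: November 13
Astronomical Autumn (approx.; exact equinox/solstice day varies by year): September 22 to December 20
November 13 falls within the Autumn window

Autumn


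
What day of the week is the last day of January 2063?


January 2063 has 31 days
Anchor: Jan 1, 2063. With p = 2063 - 1 = 2062: (p + p//4 - p//100 + p//400) mod 7 = (2062 + 515 - 20 + 5) mod 7 = 2562 mod 7 = 0 -> Monday (Mon=0 ... Sun=6)
January 1 is the anchor itself -> Monday
Last day offset: 31 - 1 = 30 days
Weekday index = (0 + 30) mod 7 = 2

Wednesday, January 31


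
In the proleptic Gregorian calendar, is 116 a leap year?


Gregorian leap year rule: divisible by 4, but not by 100, unless also by 400.
116 is divisible by 4 but not 100 -> leap year

Yes


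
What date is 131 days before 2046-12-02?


Start: 2046-12-02, subtract 131 days
Back 2 days from December 2 reaches November 30, 2046 -> 129 left
November 2046 has 30 days -> back to October 31, 2046 -> 99 left
October 2046 has 31 days -> back to September 30, 2046 -> 68 left
September 2046 has 30 days -> back to August 31, 2046 -> 38 left
August 2046 has 31 days -> back to July 31, 2046 -> 7 left
July 2046: 31 - 7 = 24 -> lands on July 24

Result: 2046-07-24


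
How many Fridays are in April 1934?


April 1934 has 30 days
Anchor: Jan 1, 1934. With p = 1934 - 1 = 1933: (p + p//4 - p//100 + p//400) mod 7 = (1933 + 483 - 19 + 4) mod 7 = 2401 mod 7 = 0 -> Monday (Mon=0 ... Sun=6)
Days before April (Jan-Mar): 90; April 1 index = (0 + 90) mod 7 = 6 -> Sunday
First Friday is April 6
Fridays: 6, 13, 20, 27

4 Fridays


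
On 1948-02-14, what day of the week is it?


Date: February 14, 1948
Anchor: Jan 1, 1948. With p = 1948 - 1 = 1947: (p + p//4 - p//100 + p//400) mod 7 = (1947 + 486 - 19 + 4) mod 7 = 2418 mod 7 = 3 -> Thursday (Mon=0 ... Sun=6)
Days before February (Jan): 31; offset = 31 + 14 - 1 = 44
Weekday index = (3 + 44) mod 7 = 5

Day of the week: Saturday


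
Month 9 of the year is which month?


Month 9 of 12

September


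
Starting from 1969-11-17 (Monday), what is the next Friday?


Current: Monday
Target: Friday
Days ahead: 4

Next Friday: 1969-11-21


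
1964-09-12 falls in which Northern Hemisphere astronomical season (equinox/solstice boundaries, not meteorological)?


Date: September 12
Astronomical Summer (approx.; exact equinox/solstice day varies by year): June 21 to September 21
September 12 falls within the Summer window

Summer


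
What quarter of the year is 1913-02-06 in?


Month: February (month 2)
Q1: Jan-Mar, Q2: Apr-Jun, Q3: Jul-Sep, Q4: Oct-Dec

Q1


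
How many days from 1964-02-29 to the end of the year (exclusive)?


Day of year: 60 of 366
Remaining = 366 - 60

306 days


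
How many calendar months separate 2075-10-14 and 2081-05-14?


From October 2075 to May 2081
6 years * 12 = 72 months, minus 5 months = 67

67 months


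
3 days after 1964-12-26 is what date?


Start: 1964-12-26, add 3 days
December 1964 has 31 days; 26 + 3 = 29 stays within December

Result: 1964-12-29


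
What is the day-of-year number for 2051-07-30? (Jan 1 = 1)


Date: July 30, 2051
Days in months 1 through 6: 181
Plus 30 days in July

Day of year: 211


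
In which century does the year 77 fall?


Century = (year - 1) // 100 + 1
= (77 - 1) // 100 + 1
= 76 // 100 + 1
= 0 + 1

1st century


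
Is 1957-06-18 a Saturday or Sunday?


Anchor: Jan 1, 1957. With p = 1957 - 1 = 1956: (p + p//4 - p//100 + p//400) mod 7 = (1956 + 489 - 19 + 4) mod 7 = 2430 mod 7 = 1 -> Tuesday (Mon=0 ... Sun=6)
Day of year: 169; offset = 168
Weekday index = (1 + 168) mod 7 = 1 -> Tuesday
Weekend days: Saturday, Sunday

No


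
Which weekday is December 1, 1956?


Target: December 1, 1956
Anchor: Jan 1, 1956. With p = 1956 - 1 = 1955: (p + p//4 - p//100 + p//400) mod 7 = (1955 + 488 - 19 + 4) mod 7 = 2428 mod 7 = 6 -> Sunday (Mon=0 ... Sun=6)
Days before December (Jan-Nov): 335 days
Weekday index = (6 + 335) mod 7 = 5

Saturday


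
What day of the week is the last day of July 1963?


July 1963 has 31 days
Anchor: Jan 1, 1963. With p = 1963 - 1 = 1962: (p + p//4 - p//100 + p//400) mod 7 = (1962 + 490 - 19 + 4) mod 7 = 2437 mod 7 = 1 -> Tuesday (Mon=0 ... Sun=6)
Days before July (Jan-Jun): 181; July 1 index = (1 + 181) mod 7 = 0 -> Monday
Last day offset: 31 - 1 = 30 days
Weekday index = (0 + 30) mod 7 = 2

Wednesday, July 31


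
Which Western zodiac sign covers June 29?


Date: June 29
Conventional tropical zodiac dates: Cancer from June 21 onward; Leo starts July 23
June 29 falls within the Cancer range

Cancer


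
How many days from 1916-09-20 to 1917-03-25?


From 1916-09-20 to 1917-03-25
1916-09-20: days before September = 31 + 29 + 31 + 30 + 31 + 30 + 31 + 31 = 244 (1916 is a leap year); day of year = 244 + 20 = 264
1917-03-25: days before March = 31 + 28 = 59 (1917 is not a leap year); day of year = 59 + 25 = 84
Rest of 1916: 366 - 264 = 102
Total = 102 + 84 = 186

186 days


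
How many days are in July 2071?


July 2071

31 days


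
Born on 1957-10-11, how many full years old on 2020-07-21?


Birth: 1957-10-11
Reference: 2020-07-21
Year difference: 2020 - 1957 = 63
Birthday not yet reached in 2020, subtract 1

62 years old


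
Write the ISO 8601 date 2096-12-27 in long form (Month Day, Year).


ISO 2096-12-27 parses as year=2096, month=12, day=27
Month 12 -> December

December 27, 2096


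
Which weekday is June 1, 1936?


Target: June 1, 1936
Anchor: Jan 1, 1936. With p = 1936 - 1 = 1935: (p + p//4 - p//100 + p//400) mod 7 = (1935 + 483 - 19 + 4) mod 7 = 2403 mod 7 = 2 -> Wednesday (Mon=0 ... Sun=6)
Days before June (Jan-May): 152 days
Weekday index = (2 + 152) mod 7 = 0

Monday


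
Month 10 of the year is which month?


Month 10 of 12

October


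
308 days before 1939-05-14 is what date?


Start: 1939-05-14, subtract 308 days
Back 14 days from May 14 reaches April 30, 1939 -> 294 left
April 1939 has 30 days -> back to March 31, 1939 -> 264 left
March 1939 has 31 days -> back to February 28, 1939 -> 233 left
February 1939 has 28 days -> back to January 31, 1939 -> 205 left
January 1939 has 31 days -> back to December 31, 1938 -> 174 left
December 1938 has 31 days -> back to November 30, 1938 -> 143 left
November 1938 has 30 days -> back to October 31, 1938 -> 113 left
October 1938 has 31 days -> back to September 30, 1938 -> 82 left
September 1938 has 30 days -> back to August 31, 1938 -> 52 left
August 1938 has 31 days -> back to July 31, 1938 -> 21 left
July 1938: 31 - 21 = 10 -> lands on July 10

Result: 1938-07-10


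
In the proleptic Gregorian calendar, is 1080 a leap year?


Gregorian leap year rule: divisible by 4, but not by 100, unless also by 400.
1080 is divisible by 4 but not 100 -> leap year

Yes


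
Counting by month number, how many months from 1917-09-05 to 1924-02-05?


From September 1917 to February 1924
7 years * 12 = 84 months, minus 7 months = 77

77 months


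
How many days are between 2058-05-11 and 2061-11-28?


From 2058-05-11 to 2061-11-28
2058-05-11: days before May = 31 + 28 + 31 + 30 = 120 (2058 is not a leap year); day of year = 120 + 11 = 131
2061-11-28: days before November = 31 + 28 + 31 + 30 + 31 + 30 + 31 + 31 + 30 + 31 = 304 (2061 is not a leap year); day of year = 304 + 28 = 332
Rest of 2058: 365 - 131 = 234
Full years 2059 (365), 2060 (366): 731
Total = 234 + 731 + 332 = 1297

1297 days


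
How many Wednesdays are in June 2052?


June 2052 has 30 days
Anchor: Jan 1, 2052. With p = 2052 - 1 = 2051: (p + p//4 - p//100 + p//400) mod 7 = (2051 + 512 - 20 + 5) mod 7 = 2548 mod 7 = 0 -> Monday (Mon=0 ... Sun=6)
Days before June (Jan-May): 152; June 1 index = (0 + 152) mod 7 = 5 -> Saturday
First Wednesday is June 5
Wednesdays: 5, 12, 19, 26

4 Wednesdays


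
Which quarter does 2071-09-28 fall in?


Month: September (month 9)
Q1: Jan-Mar, Q2: Apr-Jun, Q3: Jul-Sep, Q4: Oct-Dec

Q3


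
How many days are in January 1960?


January 1960

31 days


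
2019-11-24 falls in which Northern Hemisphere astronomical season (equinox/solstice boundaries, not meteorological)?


Date: November 24
Astronomical Autumn (approx.; exact equinox/solstice day varies by year): September 22 to December 20
November 24 falls within the Autumn window

Autumn


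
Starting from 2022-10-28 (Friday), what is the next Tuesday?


Current: Friday
Target: Tuesday
Days ahead: 4

Next Tuesday: 2022-11-01


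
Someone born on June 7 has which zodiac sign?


Date: June 7
Conventional tropical zodiac dates: Gemini from May 21 onward; Cancer starts June 21
June 7 falls within the Gemini range

Gemini


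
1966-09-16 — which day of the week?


Date: September 16, 1966
Anchor: Jan 1, 1966. With p = 1966 - 1 = 1965: (p + p//4 - p//100 + p//400) mod 7 = (1965 + 491 - 19 + 4) mod 7 = 2441 mod 7 = 5 -> Saturday (Mon=0 ... Sun=6)
Days before September (Jan-Aug): 243; offset = 243 + 16 - 1 = 258
Weekday index = (5 + 258) mod 7 = 4

Day of the week: Friday


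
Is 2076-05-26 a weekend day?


Anchor: Jan 1, 2076. With p = 2076 - 1 = 2075: (p + p//4 - p//100 + p//400) mod 7 = (2075 + 518 - 20 + 5) mod 7 = 2578 mod 7 = 2 -> Wednesday (Mon=0 ... Sun=6)
Day of year: 147; offset = 146
Weekday index = (2 + 146) mod 7 = 1 -> Tuesday
Weekend days: Saturday, Sunday

No


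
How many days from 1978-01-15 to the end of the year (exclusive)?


Day of year: 15 of 365
Remaining = 365 - 15

350 days


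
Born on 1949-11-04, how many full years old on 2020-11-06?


Birth: 1949-11-04
Reference: 2020-11-06
Year difference: 2020 - 1949 = 71

71 years old


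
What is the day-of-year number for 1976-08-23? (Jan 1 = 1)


Date: August 23, 1976
Days in months 1 through 7: 213
Plus 23 days in August

Day of year: 236


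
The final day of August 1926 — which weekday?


August 1926 has 31 days
Anchor: Jan 1, 1926. With p = 1926 - 1 = 1925: (p + p//4 - p//100 + p//400) mod 7 = (1925 + 481 - 19 + 4) mod 7 = 2391 mod 7 = 4 -> Friday (Mon=0 ... Sun=6)
Days before August (Jan-Jul): 212; August 1 index = (4 + 212) mod 7 = 6 -> Sunday
Last day offset: 31 - 1 = 30 days
Weekday index = (6 + 30) mod 7 = 1

Tuesday, August 31


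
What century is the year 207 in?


Century = (year - 1) // 100 + 1
= (207 - 1) // 100 + 1
= 206 // 100 + 1
= 2 + 1

3rd century


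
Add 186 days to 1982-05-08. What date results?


Start: 1982-05-08, add 186 days
May 1982 has 31 days: 31 - 8 = 23 days to May 31 -> 163 left
June 1982 has 30 days -> 133 left
July 1982 has 31 days -> 102 left
August 1982 has 31 days -> 71 left
September 1982 has 30 days -> 41 left
October 1982 has 31 days -> 10 left
November 1982: 10 <= 30 -> lands on November 10

Result: 1982-11-10


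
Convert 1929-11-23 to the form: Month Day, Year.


ISO 1929-11-23 parses as year=1929, month=11, day=23
Month 11 -> November

November 23, 1929


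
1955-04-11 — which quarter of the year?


Month: April (month 4)
Q1: Jan-Mar, Q2: Apr-Jun, Q3: Jul-Sep, Q4: Oct-Dec

Q2


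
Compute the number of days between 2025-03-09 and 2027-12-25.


From 2025-03-09 to 2027-12-25
2025-03-09: days before March = 31 + 28 = 59 (2025 is not a leap year); day of year = 59 + 9 = 68
2027-12-25: days before December = 31 + 28 + 31 + 30 + 31 + 30 + 31 + 31 + 30 + 31 + 30 = 334 (2027 is not a leap year); day of year = 334 + 25 = 359
Rest of 2025: 365 - 68 = 297
Full years 2026 (365): 365
Total = 297 + 365 + 359 = 1021

1021 days


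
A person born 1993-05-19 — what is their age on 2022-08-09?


Birth: 1993-05-19
Reference: 2022-08-09
Year difference: 2022 - 1993 = 29

29 years old


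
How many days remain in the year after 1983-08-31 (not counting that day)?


Day of year: 243 of 365
Remaining = 365 - 243

122 days


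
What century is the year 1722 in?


Century = (year - 1) // 100 + 1
= (1722 - 1) // 100 + 1
= 1721 // 100 + 1
= 17 + 1

18th century


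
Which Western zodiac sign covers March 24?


Date: March 24
Conventional tropical zodiac dates: Aries from March 21 onward; Taurus starts April 20
March 24 falls within the Aries range

Aries


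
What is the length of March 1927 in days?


March 1927

31 days


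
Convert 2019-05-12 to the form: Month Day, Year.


ISO 2019-05-12 parses as year=2019, month=05, day=12
Month 5 -> May

May 12, 2019


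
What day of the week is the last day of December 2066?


December 2066 has 31 days
Anchor: Jan 1, 2066. With p = 2066 - 1 = 2065: (p + p//4 - p//100 + p//400) mod 7 = (2065 + 516 - 20 + 5) mod 7 = 2566 mod 7 = 4 -> Friday (Mon=0 ... Sun=6)
Days before December (Jan-Nov): 334; December 1 index = (4 + 334) mod 7 = 2 -> Wednesday
Last day offset: 31 - 1 = 30 days
Weekday index = (2 + 30) mod 7 = 4

Friday, December 31


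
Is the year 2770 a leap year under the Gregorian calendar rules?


Gregorian leap year rule: divisible by 4, but not by 100, unless also by 400.
2770 is not divisible by 4 -> not a leap year

No


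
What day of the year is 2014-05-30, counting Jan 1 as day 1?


Date: May 30, 2014
Days in months 1 through 4: 120
Plus 30 days in May

Day of year: 150


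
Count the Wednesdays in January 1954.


January 1954 has 31 days
Anchor: Jan 1, 1954. With p = 1954 - 1 = 1953: (p + p//4 - p//100 + p//400) mod 7 = (1953 + 488 - 19 + 4) mod 7 = 2426 mod 7 = 4 -> Friday (Mon=0 ... Sun=6)
January 1 is the anchor itself -> Friday
First Wednesday is January 6
Wednesdays: 6, 13, 20, 27

4 Wednesdays


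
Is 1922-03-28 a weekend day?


Anchor: Jan 1, 1922. With p = 1922 - 1 = 1921: (p + p//4 - p//100 + p//400) mod 7 = (1921 + 480 - 19 + 4) mod 7 = 2386 mod 7 = 6 -> Sunday (Mon=0 ... Sun=6)
Day of year: 87; offset = 86
Weekday index = (6 + 86) mod 7 = 1 -> Tuesday
Weekend days: Saturday, Sunday

No


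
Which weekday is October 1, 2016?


Target: October 1, 2016
Anchor: Jan 1, 2016. With p = 2016 - 1 = 2015: (p + p//4 - p//100 + p//400) mod 7 = (2015 + 503 - 20 + 5) mod 7 = 2503 mod 7 = 4 -> Friday (Mon=0 ... Sun=6)
Days before October (Jan-Sep): 274 days
Weekday index = (4 + 274) mod 7 = 5

Saturday


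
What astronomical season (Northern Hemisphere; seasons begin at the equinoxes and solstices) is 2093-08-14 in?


Date: August 14
Astronomical Summer (approx.; exact equinox/solstice day varies by year): June 21 to September 21
August 14 falls within the Summer window

Summer


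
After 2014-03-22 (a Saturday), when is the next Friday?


Current: Saturday
Target: Friday
Days ahead: 6

Next Friday: 2014-03-28


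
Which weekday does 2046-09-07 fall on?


Date: September 7, 2046
Anchor: Jan 1, 2046. With p = 2046 - 1 = 2045: (p + p//4 - p//100 + p//400) mod 7 = (2045 + 511 - 20 + 5) mod 7 = 2541 mod 7 = 0 -> Monday (Mon=0 ... Sun=6)
Days before September (Jan-Aug): 243; offset = 243 + 7 - 1 = 249
Weekday index = (0 + 249) mod 7 = 4

Day of the week: Friday


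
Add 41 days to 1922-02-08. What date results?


Start: 1922-02-08, add 41 days
February 1922 has 28 days: 28 - 8 = 20 days to February 28 -> 21 left
March 1922: 21 <= 31 -> lands on March 21

Result: 1922-03-21


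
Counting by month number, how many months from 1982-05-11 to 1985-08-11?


From May 1982 to August 1985
3 years * 12 = 36 months, plus 3 months = 39

39 months


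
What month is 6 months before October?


October is month 10
10 - 6 = 4

April


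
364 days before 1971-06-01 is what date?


Start: 1971-06-01, subtract 364 days
Back 1 day from June 1 reaches May 31, 1971 -> 363 left
May 1971 has 31 days -> back to April 30, 1971 -> 332 left
April 1971 has 30 days -> back to March 31, 1971 -> 302 left
March 1971 has 31 days -> back to February 28, 1971 -> 271 left
February 1971 has 28 days -> back to January 31, 1971 -> 243 left
January 1971 has 31 days -> back to December 31, 1970 -> 212 left
December 1970 has 31 days -> back to November 30, 1970 -> 181 left
November 1970 has 30 days -> back to October 31, 1970 -> 151 left
October 1970 has 31 days -> back to September 30, 1970 -> 120 left
September 1970 has 30 days -> back to August 31, 1970 -> 90 left
August 1970 has 31 days -> back to July 31, 1970 -> 59 left
July 1970 has 31 days -> back to June 30, 1970 -> 28 left
June 1970: 30 - 28 = 2 -> lands on June 2

Result: 1970-06-02


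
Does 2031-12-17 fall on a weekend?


Anchor: Jan 1, 2031. With p = 2031 - 1 = 2030: (p + p//4 - p//100 + p//400) mod 7 = (2030 + 507 - 20 + 5) mod 7 = 2522 mod 7 = 2 -> Wednesday (Mon=0 ... Sun=6)
Day of year: 351; offset = 350
Weekday index = (2 + 350) mod 7 = 2 -> Wednesday
Weekend days: Saturday, Sunday

No


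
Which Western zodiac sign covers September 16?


Date: September 16
Conventional tropical zodiac dates: Virgo from August 23 onward; Libra starts September 23
September 16 falls within the Virgo range

Virgo


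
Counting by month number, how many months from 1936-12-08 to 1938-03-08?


From December 1936 to March 1938
2 years * 12 = 24 months, minus 9 months = 15

15 months


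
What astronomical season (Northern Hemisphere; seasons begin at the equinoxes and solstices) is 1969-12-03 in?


Date: December 3
Astronomical Autumn (approx.; exact equinox/solstice day varies by year): September 22 to December 20
December 3 falls within the Autumn window

Autumn


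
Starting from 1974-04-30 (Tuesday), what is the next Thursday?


Current: Tuesday
Target: Thursday
Days ahead: 2

Next Thursday: 1974-05-02


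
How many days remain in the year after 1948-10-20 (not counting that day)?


Day of year: 294 of 366
Remaining = 366 - 294

72 days


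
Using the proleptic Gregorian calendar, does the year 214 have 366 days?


Gregorian leap year rule: divisible by 4, but not by 100, unless also by 400.
214 is not divisible by 4 -> not a leap year

No


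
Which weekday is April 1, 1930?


Target: April 1, 1930
Anchor: Jan 1, 1930. With p = 1930 - 1 = 1929: (p + p//4 - p//100 + p//400) mod 7 = (1929 + 482 - 19 + 4) mod 7 = 2396 mod 7 = 2 -> Wednesday (Mon=0 ... Sun=6)
Days before April (Jan-Mar): 90 days
Weekday index = (2 + 90) mod 7 = 1

Tuesday


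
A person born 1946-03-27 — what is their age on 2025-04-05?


Birth: 1946-03-27
Reference: 2025-04-05
Year difference: 2025 - 1946 = 79

79 years old


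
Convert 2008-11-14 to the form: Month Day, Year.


ISO 2008-11-14 parses as year=2008, month=11, day=14
Month 11 -> November

November 14, 2008


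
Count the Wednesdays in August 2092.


August 2092 has 31 days
Anchor: Jan 1, 2092. With p = 2092 - 1 = 2091: (p + p//4 - p//100 + p//400) mod 7 = (2091 + 522 - 20 + 5) mod 7 = 2598 mod 7 = 1 -> Tuesday (Mon=0 ... Sun=6)
Days before August (Jan-Jul): 213; August 1 index = (1 + 213) mod 7 = 4 -> Friday
First Wednesday is August 6
Wednesdays: 6, 13, 20, 27

4 Wednesdays


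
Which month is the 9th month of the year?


Month 9 of 12

September


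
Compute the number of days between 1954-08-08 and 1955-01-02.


From 1954-08-08 to 1955-01-02
1954-08-08: days before August = 31 + 28 + 31 + 30 + 31 + 30 + 31 = 212 (1954 is not a leap year); day of year = 212 + 8 = 220
1955-01-02: day of year = 2
Rest of 1954: 365 - 220 = 145
Total = 145 + 2 = 147

147 days


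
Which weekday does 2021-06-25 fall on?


Date: June 25, 2021
Anchor: Jan 1, 2021. With p = 2021 - 1 = 2020: (p + p//4 - p//100 + p//400) mod 7 = (2020 + 505 - 20 + 5) mod 7 = 2510 mod 7 = 4 -> Friday (Mon=0 ... Sun=6)
Days before June (Jan-May): 151; offset = 151 + 25 - 1 = 175
Weekday index = (4 + 175) mod 7 = 4

Day of the week: Friday


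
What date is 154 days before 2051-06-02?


Start: 2051-06-02, subtract 154 days
Back 2 days from June 2 reaches May 31, 2051 -> 152 left
May 2051 has 31 days -> back to April 30, 2051 -> 121 left
April 2051 has 30 days -> back to March 31, 2051 -> 91 left
March 2051 has 31 days -> back to February 28, 2051 -> 60 left
February 2051 has 28 days -> back to January 31, 2051 -> 32 left
January 2051 has 31 days -> back to December 31, 2050 -> 1 left
December 2050: 31 - 1 = 30 -> lands on December 30

Result: 2050-12-30


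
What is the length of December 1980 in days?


December 1980

31 days


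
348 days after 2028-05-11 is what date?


Start: 2028-05-11, add 348 days
May 2028 has 31 days: 31 - 11 = 20 days to May 31 -> 328 left
June 2028 has 30 days -> 298 left
July 2028 has 31 days -> 267 left
August 2028 has 31 days -> 236 left
September 2028 has 30 days -> 206 left
October 2028 has 31 days -> 175 left
November 2028 has 30 days -> 145 left
December 2028 has 31 days -> 114 left
January 2029 has 31 days -> 83 left
February 2029 has 28 days -> 55 left
March 2029 has 31 days -> 24 left
April 2029: 24 <= 30 -> lands on April 24

Result: 2029-04-24


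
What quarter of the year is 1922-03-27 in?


Month: March (month 3)
Q1: Jan-Mar, Q2: Apr-Jun, Q3: Jul-Sep, Q4: Oct-Dec

Q1


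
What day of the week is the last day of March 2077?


March 2077 has 31 days
Anchor: Jan 1, 2077. With p = 2077 - 1 = 2076: (p + p//4 - p//100 + p//400) mod 7 = (2076 + 519 - 20 + 5) mod 7 = 2580 mod 7 = 4 -> Friday (Mon=0 ... Sun=6)
Days before March (Jan-Feb): 59; March 1 index = (4 + 59) mod 7 = 0 -> Monday
Last day offset: 31 - 1 = 30 days
Weekday index = (0 + 30) mod 7 = 2

Wednesday, March 31


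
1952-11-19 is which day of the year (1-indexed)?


Date: November 19, 1952
Days in months 1 through 10: 305
Plus 19 days in November

Day of year: 324


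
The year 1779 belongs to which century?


Century = (year - 1) // 100 + 1
= (1779 - 1) // 100 + 1
= 1778 // 100 + 1
= 17 + 1

18th century


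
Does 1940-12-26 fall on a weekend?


Anchor: Jan 1, 1940. With p = 1940 - 1 = 1939: (p + p//4 - p//100 + p//400) mod 7 = (1939 + 484 - 19 + 4) mod 7 = 2408 mod 7 = 0 -> Monday (Mon=0 ... Sun=6)
Day of year: 361; offset = 360
Weekday index = (0 + 360) mod 7 = 3 -> Thursday
Weekend days: Saturday, Sunday

No
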